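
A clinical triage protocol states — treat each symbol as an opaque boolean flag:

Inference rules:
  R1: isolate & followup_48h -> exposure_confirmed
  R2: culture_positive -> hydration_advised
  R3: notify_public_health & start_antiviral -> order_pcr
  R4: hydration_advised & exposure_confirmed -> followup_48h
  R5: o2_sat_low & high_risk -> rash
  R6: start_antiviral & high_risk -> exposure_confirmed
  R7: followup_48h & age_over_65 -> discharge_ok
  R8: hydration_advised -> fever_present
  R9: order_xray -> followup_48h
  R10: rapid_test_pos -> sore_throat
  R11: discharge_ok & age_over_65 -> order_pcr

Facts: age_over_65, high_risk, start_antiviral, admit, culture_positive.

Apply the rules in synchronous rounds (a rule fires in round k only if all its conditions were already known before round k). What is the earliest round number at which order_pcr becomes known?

4

Round 1 fires R2, R6, giving hydration_advised, exposure_confirmed.
Round 2 fires R4, R8, giving followup_48h, fever_present.
Round 3 fires R7, giving discharge_ok.
Round 4 fires R11, giving order_pcr.
order_pcr first appears in round 4.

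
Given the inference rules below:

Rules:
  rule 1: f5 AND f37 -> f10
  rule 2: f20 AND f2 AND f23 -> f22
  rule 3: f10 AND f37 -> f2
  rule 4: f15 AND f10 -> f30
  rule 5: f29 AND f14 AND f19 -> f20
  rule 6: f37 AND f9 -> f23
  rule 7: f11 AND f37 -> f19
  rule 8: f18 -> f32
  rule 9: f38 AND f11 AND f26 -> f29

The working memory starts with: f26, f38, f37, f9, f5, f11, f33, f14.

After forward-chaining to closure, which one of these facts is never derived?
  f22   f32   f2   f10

Round 1 — rule 1, rule 6, rule 7, rule 9, derive f10, f23, f19, f29.
Round 2 — rule 3, rule 5, derive f2, f20.
Round 3 — rule 2, derive f22.
Derived: f10 (round 1), f22 (round 3), f2 (round 2). f32 never appears in any round.

f32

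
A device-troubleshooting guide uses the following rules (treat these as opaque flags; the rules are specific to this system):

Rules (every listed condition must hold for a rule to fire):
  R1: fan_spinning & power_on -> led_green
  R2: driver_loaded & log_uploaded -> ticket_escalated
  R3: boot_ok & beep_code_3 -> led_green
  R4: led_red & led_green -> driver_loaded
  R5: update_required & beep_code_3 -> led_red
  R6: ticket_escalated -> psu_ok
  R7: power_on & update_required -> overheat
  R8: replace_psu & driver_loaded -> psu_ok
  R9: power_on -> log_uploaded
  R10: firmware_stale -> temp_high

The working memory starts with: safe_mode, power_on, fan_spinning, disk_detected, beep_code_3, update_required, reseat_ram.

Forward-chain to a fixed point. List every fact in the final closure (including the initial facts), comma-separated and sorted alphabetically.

Round 1 — R1, R5, R7, R9, derive led_green, led_red, overheat, log_uploaded.
Round 2 — R4, derive driver_loaded.
Round 3 — R2, derive ticket_escalated.
Round 4 — R6, derive psu_ok.

beep_code_3, disk_detected, driver_loaded, fan_spinning, led_green, led_red, log_uploaded, overheat, power_on, psu_ok, reseat_ram, safe_mode, ticket_escalated, update_required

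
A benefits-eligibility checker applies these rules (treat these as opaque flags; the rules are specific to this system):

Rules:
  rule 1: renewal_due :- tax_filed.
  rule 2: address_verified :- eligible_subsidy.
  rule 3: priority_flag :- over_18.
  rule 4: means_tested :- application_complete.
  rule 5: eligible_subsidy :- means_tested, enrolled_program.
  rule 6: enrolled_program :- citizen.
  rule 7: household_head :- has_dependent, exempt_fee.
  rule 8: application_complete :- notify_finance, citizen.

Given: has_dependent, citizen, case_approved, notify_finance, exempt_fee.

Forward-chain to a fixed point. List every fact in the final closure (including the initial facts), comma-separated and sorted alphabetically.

address_verified, application_complete, case_approved, citizen, eligible_subsidy, enrolled_program, exempt_fee, has_dependent, household_head, means_tested, notify_finance

Round 1 fires rule 6, rule 7, rule 8, giving enrolled_program, household_head, application_complete.
Round 2 fires rule 4, giving means_tested.
Round 3 fires rule 5, giving eligible_subsidy.
Round 4 fires rule 2, giving address_verified.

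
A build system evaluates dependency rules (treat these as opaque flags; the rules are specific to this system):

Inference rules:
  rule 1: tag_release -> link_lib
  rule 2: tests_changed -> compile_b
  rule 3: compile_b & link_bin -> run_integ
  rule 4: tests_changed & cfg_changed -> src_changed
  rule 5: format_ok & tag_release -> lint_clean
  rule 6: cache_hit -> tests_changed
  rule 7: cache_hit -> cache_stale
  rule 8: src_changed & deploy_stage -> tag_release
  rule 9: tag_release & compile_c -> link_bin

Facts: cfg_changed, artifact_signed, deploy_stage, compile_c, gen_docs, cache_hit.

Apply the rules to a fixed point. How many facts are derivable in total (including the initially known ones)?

14

Round 1: rule 6 [cache_hit -> tests_changed]; rule 7 [cache_hit -> cache_stale]. Adds tests_changed, cache_stale.
Round 2: rule 2 [tests_changed -> compile_b]; rule 4 [tests_changed & cfg_changed -> src_changed]. Adds compile_b, src_changed.
Round 3: rule 8 [src_changed & deploy_stage -> tag_release]. Adds tag_release.
Round 4: rule 1 [tag_release -> link_lib]; rule 9 [tag_release & compile_c -> link_bin]. Adds link_lib, link_bin.
Round 5: rule 3 [compile_b & link_bin -> run_integ]. Adds run_integ.
Closure: {artifact_signed, cache_hit, cache_stale, cfg_changed, compile_b, compile_c, deploy_stage, gen_docs, link_bin, link_lib, run_integ, src_changed, tag_release, tests_changed} — 14 facts.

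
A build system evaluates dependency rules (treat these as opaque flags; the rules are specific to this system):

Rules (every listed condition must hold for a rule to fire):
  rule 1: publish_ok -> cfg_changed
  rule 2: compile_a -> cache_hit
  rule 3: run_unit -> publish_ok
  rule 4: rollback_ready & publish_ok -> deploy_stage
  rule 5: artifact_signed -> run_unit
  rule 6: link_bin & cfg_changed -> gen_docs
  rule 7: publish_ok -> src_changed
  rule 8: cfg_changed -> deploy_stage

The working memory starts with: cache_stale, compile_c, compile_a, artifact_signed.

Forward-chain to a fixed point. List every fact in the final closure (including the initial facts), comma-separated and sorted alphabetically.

artifact_signed, cache_hit, cache_stale, cfg_changed, compile_a, compile_c, deploy_stage, publish_ok, run_unit, src_changed

Round 1: rule 2 [compile_a -> cache_hit]; rule 5 [artifact_signed -> run_unit]. Adds cache_hit, run_unit.
Round 2: rule 3 [run_unit -> publish_ok]. Adds publish_ok.
Round 3: rule 1 [publish_ok -> cfg_changed]; rule 7 [publish_ok -> src_changed]. Adds cfg_changed, src_changed.
Round 4: rule 8 [cfg_changed -> deploy_stage]. Adds deploy_stage.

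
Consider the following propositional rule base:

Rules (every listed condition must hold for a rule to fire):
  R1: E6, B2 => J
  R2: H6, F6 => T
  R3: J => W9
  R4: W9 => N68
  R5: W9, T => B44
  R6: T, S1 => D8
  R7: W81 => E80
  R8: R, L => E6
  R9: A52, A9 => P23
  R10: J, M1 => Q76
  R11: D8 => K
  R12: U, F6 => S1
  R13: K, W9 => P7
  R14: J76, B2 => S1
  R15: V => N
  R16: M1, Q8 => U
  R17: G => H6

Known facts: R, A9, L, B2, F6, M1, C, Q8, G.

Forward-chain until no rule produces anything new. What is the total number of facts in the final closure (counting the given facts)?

[1] R8 [R, L => E6]; R16 [M1, Q8 => U]; R17 [G => H6]. ⇒ new: E6, U, H6.
[2] R1 [E6, B2 => J]; R2 [H6, F6 => T]; R12 [U, F6 => S1]. ⇒ new: J, T, S1.
[3] R3 [J => W9]; R6 [T, S1 => D8]; R10 [J, M1 => Q76]. ⇒ new: W9, D8, Q76.
[4] R4 [W9 => N68]; R5 [W9, T => B44]; R11 [D8 => K]. ⇒ new: N68, B44, K.
[5] R13 [K, W9 => P7]. ⇒ new: P7.
Closure: {A9, B2, B44, C, D8, E6, F6, G, H6, J, K, L, M1, N68, P7, Q76, Q8, R, S1, T, U, W9} — 22 facts.

22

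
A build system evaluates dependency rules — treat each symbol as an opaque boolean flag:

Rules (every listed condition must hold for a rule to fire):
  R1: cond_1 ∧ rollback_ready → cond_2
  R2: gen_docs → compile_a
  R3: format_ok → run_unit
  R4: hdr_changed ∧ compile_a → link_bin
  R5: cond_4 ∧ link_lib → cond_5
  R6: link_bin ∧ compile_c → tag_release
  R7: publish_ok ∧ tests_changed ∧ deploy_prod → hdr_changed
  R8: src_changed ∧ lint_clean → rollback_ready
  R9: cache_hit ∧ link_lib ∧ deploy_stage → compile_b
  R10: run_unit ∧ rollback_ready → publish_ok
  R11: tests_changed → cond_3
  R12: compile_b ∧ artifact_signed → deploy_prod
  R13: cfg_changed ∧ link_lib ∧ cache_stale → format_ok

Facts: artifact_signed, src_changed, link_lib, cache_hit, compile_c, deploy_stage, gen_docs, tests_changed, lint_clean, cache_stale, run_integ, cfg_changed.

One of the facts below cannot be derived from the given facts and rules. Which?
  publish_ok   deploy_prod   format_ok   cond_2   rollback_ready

cond_2

Round 1: R2 [gen_docs → compile_a]; R8 [src_changed ∧ lint_clean → rollback_ready]; R9 [cache_hit ∧ link_lib ∧ deploy_stage → compile_b]; R11 [tests_changed → cond_3]; R13 [cfg_changed ∧ link_lib ∧ cache_stale → format_ok]. New: compile_a, rollback_ready, compile_b, cond_3, format_ok.
Round 2: R3 [format_ok → run_unit]; R12 [compile_b ∧ artifact_signed → deploy_prod]. New: run_unit, deploy_prod.
Round 3: R10 [run_unit ∧ rollback_ready → publish_ok]. New: publish_ok.
Round 4: R7 [publish_ok ∧ tests_changed ∧ deploy_prod → hdr_changed]. New: hdr_changed.
Round 5: R4 [hdr_changed ∧ compile_a → link_bin]. New: link_bin.
Round 6: R6 [link_bin ∧ compile_c → tag_release]. New: tag_release.
Derived: rollback_ready (round 1), deploy_prod (round 2), format_ok (round 1), publish_ok (round 3). cond_2 never appears in any round.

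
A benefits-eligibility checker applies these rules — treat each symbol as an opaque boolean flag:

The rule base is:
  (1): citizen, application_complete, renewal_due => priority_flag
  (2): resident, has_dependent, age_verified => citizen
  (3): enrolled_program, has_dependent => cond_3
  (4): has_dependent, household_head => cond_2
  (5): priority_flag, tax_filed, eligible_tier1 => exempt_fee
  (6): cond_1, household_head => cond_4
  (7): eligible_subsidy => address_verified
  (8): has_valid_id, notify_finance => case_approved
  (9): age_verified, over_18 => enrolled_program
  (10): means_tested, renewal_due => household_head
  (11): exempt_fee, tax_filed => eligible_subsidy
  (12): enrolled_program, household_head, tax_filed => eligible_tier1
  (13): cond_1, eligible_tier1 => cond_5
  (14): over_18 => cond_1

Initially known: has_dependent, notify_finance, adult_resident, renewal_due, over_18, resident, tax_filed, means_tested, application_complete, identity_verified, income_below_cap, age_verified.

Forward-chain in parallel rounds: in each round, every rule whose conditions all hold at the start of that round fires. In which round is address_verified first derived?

5

[1] (2) [resident, has_dependent, age_verified => citizen]; (9) [age_verified, over_18 => enrolled_program]; (10) [means_tested, renewal_due => household_head]; (14) [over_18 => cond_1]. ⇒ new: citizen, enrolled_program, household_head, cond_1.
[2] (1) [citizen, application_complete, renewal_due => priority_flag]; (3) [enrolled_program, has_dependent => cond_3]; (4) [has_dependent, household_head => cond_2]; (6) [cond_1, household_head => cond_4]; (12) [enrolled_program, household_head, tax_filed => eligible_tier1]. ⇒ new: priority_flag, cond_3, cond_2, cond_4, eligible_tier1.
[3] (5) [priority_flag, tax_filed, eligible_tier1 => exempt_fee]; (13) [cond_1, eligible_tier1 => cond_5]. ⇒ new: exempt_fee, cond_5.
[4] (11) [exempt_fee, tax_filed => eligible_subsidy]. ⇒ new: eligible_subsidy.
[5] (7) [eligible_subsidy => address_verified]. ⇒ new: address_verified.
address_verified first appears in round 5.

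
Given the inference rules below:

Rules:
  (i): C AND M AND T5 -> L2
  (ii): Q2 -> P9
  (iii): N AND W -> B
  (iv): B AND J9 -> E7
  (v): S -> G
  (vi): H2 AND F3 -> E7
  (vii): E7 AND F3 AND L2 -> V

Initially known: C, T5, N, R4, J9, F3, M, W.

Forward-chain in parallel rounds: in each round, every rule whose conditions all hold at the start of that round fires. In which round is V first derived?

3

Round 1 — (i), (iii), derive L2, B.
Round 2 — (iv), derive E7.
Round 3 — (vii), derive V.
V first appears in round 3.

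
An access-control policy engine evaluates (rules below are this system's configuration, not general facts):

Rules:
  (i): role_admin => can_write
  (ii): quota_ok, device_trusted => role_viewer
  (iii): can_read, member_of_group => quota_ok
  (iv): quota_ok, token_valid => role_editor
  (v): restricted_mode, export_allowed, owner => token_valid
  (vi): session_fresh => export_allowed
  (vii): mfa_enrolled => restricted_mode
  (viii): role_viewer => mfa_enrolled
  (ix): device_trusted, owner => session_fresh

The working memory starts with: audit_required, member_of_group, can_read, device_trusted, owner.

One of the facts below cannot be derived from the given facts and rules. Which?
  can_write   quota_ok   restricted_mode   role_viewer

can_write

Round 1: (iii) [can_read, member_of_group => quota_ok]; (ix) [device_trusted, owner => session_fresh]. New: quota_ok, session_fresh.
Round 2: (ii) [quota_ok, device_trusted => role_viewer]; (vi) [session_fresh => export_allowed]. New: role_viewer, export_allowed.
Round 3: (viii) [role_viewer => mfa_enrolled]. New: mfa_enrolled.
Round 4: (vii) [mfa_enrolled => restricted_mode]. New: restricted_mode.
Round 5: (v) [restricted_mode, export_allowed, owner => token_valid]. New: token_valid.
Round 6: (iv) [quota_ok, token_valid => role_editor]. New: role_editor.
Derived: quota_ok (round 1), restricted_mode (round 4), role_viewer (round 2). can_write never appears in any round.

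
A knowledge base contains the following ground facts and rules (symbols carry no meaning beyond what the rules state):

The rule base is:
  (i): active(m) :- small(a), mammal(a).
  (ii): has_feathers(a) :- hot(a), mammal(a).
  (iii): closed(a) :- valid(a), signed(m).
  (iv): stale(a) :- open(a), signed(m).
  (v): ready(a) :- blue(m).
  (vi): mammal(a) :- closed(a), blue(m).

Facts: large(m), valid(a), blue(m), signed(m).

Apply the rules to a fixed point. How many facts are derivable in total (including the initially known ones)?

7

Round 1: (iii) [closed(a) :- valid(a), signed(m).]; (v) [ready(a) :- blue(m).]. New: closed(a), ready(a).
Round 2: (vi) [mammal(a) :- closed(a), blue(m).]. New: mammal(a).
Closure: {blue(m), closed(a), large(m), mammal(a), ready(a), signed(m), valid(a)} — 7 facts.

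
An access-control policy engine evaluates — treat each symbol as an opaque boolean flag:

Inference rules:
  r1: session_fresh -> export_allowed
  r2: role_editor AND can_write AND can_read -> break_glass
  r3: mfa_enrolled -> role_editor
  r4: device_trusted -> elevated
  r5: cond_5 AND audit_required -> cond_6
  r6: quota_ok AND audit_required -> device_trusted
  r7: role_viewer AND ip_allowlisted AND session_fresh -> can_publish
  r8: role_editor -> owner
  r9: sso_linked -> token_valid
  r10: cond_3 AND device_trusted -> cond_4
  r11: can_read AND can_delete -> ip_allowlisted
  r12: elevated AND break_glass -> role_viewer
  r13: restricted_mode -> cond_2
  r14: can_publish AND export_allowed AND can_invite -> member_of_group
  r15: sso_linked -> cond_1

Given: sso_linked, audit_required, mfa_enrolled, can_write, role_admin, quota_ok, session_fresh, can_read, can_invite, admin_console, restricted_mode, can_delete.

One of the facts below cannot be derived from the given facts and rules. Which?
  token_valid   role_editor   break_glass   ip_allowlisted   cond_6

Round 1 — r1, r3, r6, r9, r11, r13, r15, derive export_allowed, role_editor, device_trusted, token_valid, ip_allowlisted, cond_2, cond_1.
Round 2 — r2, r4, r8, derive break_glass, elevated, owner.
Round 3 — r12, derive role_viewer.
Round 4 — r7, derive can_publish.
Round 5 — r14, derive member_of_group.
Derived: ip_allowlisted (round 1), role_editor (round 1), break_glass (round 2), token_valid (round 1). cond_6 never appears in any round.

cond_6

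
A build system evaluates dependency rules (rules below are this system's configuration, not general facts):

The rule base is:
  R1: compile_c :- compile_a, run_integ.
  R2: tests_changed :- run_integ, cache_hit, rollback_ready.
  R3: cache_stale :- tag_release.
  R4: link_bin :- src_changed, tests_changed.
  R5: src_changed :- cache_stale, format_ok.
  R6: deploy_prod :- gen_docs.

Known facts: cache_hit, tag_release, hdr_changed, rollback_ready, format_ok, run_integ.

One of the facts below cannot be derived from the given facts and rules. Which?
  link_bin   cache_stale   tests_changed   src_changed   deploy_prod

deploy_prod

Round 1 — R2, R3, derive tests_changed, cache_stale.
Round 2 — R5, derive src_changed.
Round 3 — R4, derive link_bin.
Derived: src_changed (round 2), tests_changed (round 1), cache_stale (round 1), link_bin (round 3). deploy_prod never appears in any round.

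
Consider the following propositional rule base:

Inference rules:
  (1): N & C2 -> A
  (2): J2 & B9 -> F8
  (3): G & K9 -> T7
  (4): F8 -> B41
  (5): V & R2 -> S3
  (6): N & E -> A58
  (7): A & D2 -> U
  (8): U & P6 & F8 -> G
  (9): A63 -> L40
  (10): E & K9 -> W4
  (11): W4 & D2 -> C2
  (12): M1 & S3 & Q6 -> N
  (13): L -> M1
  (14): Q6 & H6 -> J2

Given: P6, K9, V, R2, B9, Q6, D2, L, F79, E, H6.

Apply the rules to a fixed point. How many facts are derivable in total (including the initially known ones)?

Round 1 fires (5), (10), (13), (14), giving S3, W4, M1, J2.
Round 2 fires (2), (11), (12), giving F8, C2, N.
Round 3 fires (1), (4), (6), giving A, B41, A58.
Round 4 fires (7), giving U.
Round 5 fires (8), giving G.
Round 6 fires (3), giving T7.
Closure: {A, A58, B41, B9, C2, D2, E, F79, F8, G, H6, J2, K9, L, M1, N, P6, Q6, R2, S3, T7, U, V, W4} — 24 facts.

24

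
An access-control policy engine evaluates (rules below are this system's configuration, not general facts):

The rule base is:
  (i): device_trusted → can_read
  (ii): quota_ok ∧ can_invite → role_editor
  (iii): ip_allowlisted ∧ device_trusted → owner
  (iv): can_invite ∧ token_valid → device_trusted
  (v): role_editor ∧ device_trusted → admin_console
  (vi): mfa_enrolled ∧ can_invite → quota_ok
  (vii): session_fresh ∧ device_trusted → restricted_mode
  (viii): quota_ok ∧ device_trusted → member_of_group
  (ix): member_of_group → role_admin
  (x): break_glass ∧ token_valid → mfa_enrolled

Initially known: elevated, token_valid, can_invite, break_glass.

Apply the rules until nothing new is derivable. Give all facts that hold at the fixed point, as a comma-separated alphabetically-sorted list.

Round 1: (iv) [can_invite ∧ token_valid → device_trusted]; (x) [break_glass ∧ token_valid → mfa_enrolled]. New: device_trusted, mfa_enrolled.
Round 2: (i) [device_trusted → can_read]; (vi) [mfa_enrolled ∧ can_invite → quota_ok]. New: can_read, quota_ok.
Round 3: (ii) [quota_ok ∧ can_invite → role_editor]; (viii) [quota_ok ∧ device_trusted → member_of_group]. New: role_editor, member_of_group.
Round 4: (v) [role_editor ∧ device_trusted → admin_console]; (ix) [member_of_group → role_admin]. New: admin_console, role_admin.

admin_console, break_glass, can_invite, can_read, device_trusted, elevated, member_of_group, mfa_enrolled, quota_ok, role_admin, role_editor, token_valid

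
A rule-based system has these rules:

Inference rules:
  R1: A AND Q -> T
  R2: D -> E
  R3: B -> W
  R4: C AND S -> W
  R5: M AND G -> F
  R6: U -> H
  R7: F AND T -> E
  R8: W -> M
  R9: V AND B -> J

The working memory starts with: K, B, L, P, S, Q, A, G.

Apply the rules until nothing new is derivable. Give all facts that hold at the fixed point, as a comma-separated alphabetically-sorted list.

[1] R1 [A AND Q -> T]; R3 [B -> W]. ⇒ new: T, W.
[2] R8 [W -> M]. ⇒ new: M.
[3] R5 [M AND G -> F]. ⇒ new: F.
[4] R7 [F AND T -> E]. ⇒ new: E.

A, B, E, F, G, K, L, M, P, Q, S, T, W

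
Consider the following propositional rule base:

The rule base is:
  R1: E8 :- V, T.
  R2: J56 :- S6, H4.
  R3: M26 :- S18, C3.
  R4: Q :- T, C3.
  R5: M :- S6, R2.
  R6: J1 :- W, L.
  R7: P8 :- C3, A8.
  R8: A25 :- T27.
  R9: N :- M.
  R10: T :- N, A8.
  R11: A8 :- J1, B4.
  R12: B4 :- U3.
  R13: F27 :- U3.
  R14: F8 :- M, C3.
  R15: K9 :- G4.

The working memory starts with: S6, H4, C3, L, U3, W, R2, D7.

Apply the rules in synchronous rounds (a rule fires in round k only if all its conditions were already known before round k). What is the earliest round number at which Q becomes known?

4

Round 1 — R2, R5, R6, R12, R13, derive J56, M, J1, B4, F27.
Round 2 — R9, R11, R14, derive N, A8, F8.
Round 3 — R7, R10, derive P8, T.
Round 4 — R4, derive Q.
Q first appears in round 4.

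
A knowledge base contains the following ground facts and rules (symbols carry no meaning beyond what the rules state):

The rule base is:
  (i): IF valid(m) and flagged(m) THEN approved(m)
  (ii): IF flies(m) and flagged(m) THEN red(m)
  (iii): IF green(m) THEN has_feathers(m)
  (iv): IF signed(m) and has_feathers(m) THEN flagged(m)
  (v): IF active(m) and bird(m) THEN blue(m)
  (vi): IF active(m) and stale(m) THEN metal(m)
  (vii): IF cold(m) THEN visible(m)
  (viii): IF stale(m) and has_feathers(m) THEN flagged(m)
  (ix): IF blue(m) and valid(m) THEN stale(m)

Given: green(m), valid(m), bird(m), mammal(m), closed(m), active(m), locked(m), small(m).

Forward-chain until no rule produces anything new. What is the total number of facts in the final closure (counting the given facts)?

[1] (iii) [IF green(m) THEN has_feathers(m)]; (v) [IF active(m) and bird(m) THEN blue(m)]. ⇒ new: has_feathers(m), blue(m).
[2] (ix) [IF blue(m) and valid(m) THEN stale(m)]. ⇒ new: stale(m).
[3] (vi) [IF active(m) and stale(m) THEN metal(m)]; (viii) [IF stale(m) and has_feathers(m) THEN flagged(m)]. ⇒ new: metal(m), flagged(m).
[4] (i) [IF valid(m) and flagged(m) THEN approved(m)]. ⇒ new: approved(m).
Closure: {active(m), approved(m), bird(m), blue(m), closed(m), flagged(m), green(m), has_feathers(m), locked(m), mammal(m), metal(m), small(m), stale(m), valid(m)} — 14 facts.

14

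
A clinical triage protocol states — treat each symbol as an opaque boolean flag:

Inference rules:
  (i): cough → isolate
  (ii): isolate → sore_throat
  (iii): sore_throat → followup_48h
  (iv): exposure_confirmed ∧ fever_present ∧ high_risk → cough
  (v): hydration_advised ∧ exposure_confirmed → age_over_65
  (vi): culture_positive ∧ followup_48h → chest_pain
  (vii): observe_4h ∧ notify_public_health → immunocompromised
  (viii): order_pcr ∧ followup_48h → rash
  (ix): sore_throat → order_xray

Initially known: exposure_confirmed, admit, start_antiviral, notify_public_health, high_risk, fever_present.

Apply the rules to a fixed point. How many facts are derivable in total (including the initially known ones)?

11

[1] (iv) [exposure_confirmed ∧ fever_present ∧ high_risk → cough]. ⇒ new: cough.
[2] (i) [cough → isolate]. ⇒ new: isolate.
[3] (ii) [isolate → sore_throat]. ⇒ new: sore_throat.
[4] (iii) [sore_throat → followup_48h]; (ix) [sore_throat → order_xray]. ⇒ new: followup_48h, order_xray.
Closure: {admit, cough, exposure_confirmed, fever_present, followup_48h, high_risk, isolate, notify_public_health, order_xray, sore_throat, start_antiviral} — 11 facts.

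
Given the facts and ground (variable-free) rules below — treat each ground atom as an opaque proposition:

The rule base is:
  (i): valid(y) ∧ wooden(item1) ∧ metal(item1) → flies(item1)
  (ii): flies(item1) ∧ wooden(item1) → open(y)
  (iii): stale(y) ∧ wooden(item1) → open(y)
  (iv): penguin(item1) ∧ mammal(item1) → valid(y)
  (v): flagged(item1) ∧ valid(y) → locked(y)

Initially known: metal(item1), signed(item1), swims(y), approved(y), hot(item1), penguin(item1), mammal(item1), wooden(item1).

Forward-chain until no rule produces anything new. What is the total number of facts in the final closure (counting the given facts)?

Round 1: (iv) [penguin(item1) ∧ mammal(item1) → valid(y)]. Adds valid(y).
Round 2: (i) [valid(y) ∧ wooden(item1) ∧ metal(item1) → flies(item1)]. Adds flies(item1).
Round 3: (ii) [flies(item1) ∧ wooden(item1) → open(y)]. Adds open(y).
Closure: {approved(y), flies(item1), hot(item1), mammal(item1), metal(item1), open(y), penguin(item1), signed(item1), swims(y), valid(y), wooden(item1)} — 11 facts.

11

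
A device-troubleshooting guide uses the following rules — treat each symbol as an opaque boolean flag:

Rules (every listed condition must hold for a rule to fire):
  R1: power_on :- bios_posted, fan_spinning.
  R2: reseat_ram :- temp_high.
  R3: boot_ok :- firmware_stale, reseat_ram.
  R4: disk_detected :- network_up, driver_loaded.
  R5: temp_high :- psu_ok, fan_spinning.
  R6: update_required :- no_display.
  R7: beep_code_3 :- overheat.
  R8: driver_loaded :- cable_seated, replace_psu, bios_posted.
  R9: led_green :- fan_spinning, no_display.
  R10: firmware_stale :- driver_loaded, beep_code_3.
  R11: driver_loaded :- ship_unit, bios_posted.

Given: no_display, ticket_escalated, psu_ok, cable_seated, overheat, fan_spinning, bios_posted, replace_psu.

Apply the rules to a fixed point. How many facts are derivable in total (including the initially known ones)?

17

[1] R1 [power_on :- bios_posted, fan_spinning.]; R5 [temp_high :- psu_ok, fan_spinning.]; R6 [update_required :- no_display.]; R7 [beep_code_3 :- overheat.]; R8 [driver_loaded :- cable_seated, replace_psu, bios_posted.]; R9 [led_green :- fan_spinning, no_display.]. ⇒ new: power_on, temp_high, update_required, beep_code_3, driver_loaded, led_green.
[2] R2 [reseat_ram :- temp_high.]; R10 [firmware_stale :- driver_loaded, beep_code_3.]. ⇒ new: reseat_ram, firmware_stale.
[3] R3 [boot_ok :- firmware_stale, reseat_ram.]. ⇒ new: boot_ok.
Closure: {beep_code_3, bios_posted, boot_ok, cable_seated, driver_loaded, fan_spinning, firmware_stale, led_green, no_display, overheat, power_on, psu_ok, replace_psu, reseat_ram, temp_high, ticket_escalated, update_required} — 17 facts.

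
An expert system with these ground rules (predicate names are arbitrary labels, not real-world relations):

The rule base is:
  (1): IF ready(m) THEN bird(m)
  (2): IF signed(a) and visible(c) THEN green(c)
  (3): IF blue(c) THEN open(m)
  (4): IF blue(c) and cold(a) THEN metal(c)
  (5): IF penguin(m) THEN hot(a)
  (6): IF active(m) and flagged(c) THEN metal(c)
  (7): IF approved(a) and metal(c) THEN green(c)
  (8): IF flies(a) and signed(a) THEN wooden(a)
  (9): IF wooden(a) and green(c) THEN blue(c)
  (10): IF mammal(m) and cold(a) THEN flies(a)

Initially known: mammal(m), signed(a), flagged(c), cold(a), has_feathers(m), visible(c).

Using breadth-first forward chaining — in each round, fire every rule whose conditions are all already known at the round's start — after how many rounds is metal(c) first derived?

4

Round 1 — (2), (10), derive green(c), flies(a).
Round 2 — (8), derive wooden(a).
Round 3 — (9), derive blue(c).
Round 4 — (3), (4), derive open(m), metal(c).
metal(c) first appears in round 4.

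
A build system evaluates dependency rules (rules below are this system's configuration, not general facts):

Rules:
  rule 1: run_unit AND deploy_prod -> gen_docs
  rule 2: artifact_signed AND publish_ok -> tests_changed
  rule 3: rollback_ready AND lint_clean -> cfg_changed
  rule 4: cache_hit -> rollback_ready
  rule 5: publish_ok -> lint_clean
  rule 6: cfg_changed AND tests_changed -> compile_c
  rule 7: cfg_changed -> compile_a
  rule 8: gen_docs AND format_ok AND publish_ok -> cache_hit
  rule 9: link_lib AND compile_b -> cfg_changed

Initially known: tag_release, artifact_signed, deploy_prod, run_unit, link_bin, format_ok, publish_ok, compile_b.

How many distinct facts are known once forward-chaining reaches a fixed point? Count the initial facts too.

16

Round 1 fires rule 1, rule 2, rule 5, giving gen_docs, tests_changed, lint_clean.
Round 2 fires rule 8, giving cache_hit.
Round 3 fires rule 4, giving rollback_ready.
Round 4 fires rule 3, giving cfg_changed.
Round 5 fires rule 6, rule 7, giving compile_c, compile_a.
Closure: {artifact_signed, cache_hit, cfg_changed, compile_a, compile_b, compile_c, deploy_prod, format_ok, gen_docs, link_bin, lint_clean, publish_ok, rollback_ready, run_unit, tag_release, tests_changed} — 16 facts.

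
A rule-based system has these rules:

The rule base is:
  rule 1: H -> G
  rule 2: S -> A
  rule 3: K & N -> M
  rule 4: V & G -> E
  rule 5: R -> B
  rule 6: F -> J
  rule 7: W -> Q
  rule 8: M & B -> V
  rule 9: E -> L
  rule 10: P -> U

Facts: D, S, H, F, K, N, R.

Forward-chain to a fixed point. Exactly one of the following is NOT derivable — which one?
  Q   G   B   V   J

Q

Round 1 — rule 1, rule 2, rule 3, rule 5, rule 6, derive G, A, M, B, J.
Round 2 — rule 8, derive V.
Round 3 — rule 4, derive E.
Round 4 — rule 9, derive L.
Derived: G (round 1), B (round 1), J (round 1), V (round 2). Q never appears in any round.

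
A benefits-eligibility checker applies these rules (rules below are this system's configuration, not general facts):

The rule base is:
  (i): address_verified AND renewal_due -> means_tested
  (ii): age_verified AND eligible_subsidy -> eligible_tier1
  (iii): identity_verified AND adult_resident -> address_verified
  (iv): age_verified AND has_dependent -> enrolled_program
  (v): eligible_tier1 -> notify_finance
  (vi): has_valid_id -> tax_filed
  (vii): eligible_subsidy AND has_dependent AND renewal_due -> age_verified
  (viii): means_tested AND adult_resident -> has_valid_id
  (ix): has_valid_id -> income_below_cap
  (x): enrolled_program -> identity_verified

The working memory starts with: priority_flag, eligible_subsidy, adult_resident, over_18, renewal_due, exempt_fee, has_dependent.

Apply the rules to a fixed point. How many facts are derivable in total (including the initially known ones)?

[1] (vii) [eligible_subsidy AND has_dependent AND renewal_due -> age_verified]. ⇒ new: age_verified.
[2] (ii) [age_verified AND eligible_subsidy -> eligible_tier1]; (iv) [age_verified AND has_dependent -> enrolled_program]. ⇒ new: eligible_tier1, enrolled_program.
[3] (v) [eligible_tier1 -> notify_finance]; (x) [enrolled_program -> identity_verified]. ⇒ new: notify_finance, identity_verified.
[4] (iii) [identity_verified AND adult_resident -> address_verified]. ⇒ new: address_verified.
[5] (i) [address_verified AND renewal_due -> means_tested]. ⇒ new: means_tested.
[6] (viii) [means_tested AND adult_resident -> has_valid_id]. ⇒ new: has_valid_id.
[7] (vi) [has_valid_id -> tax_filed]; (ix) [has_valid_id -> income_below_cap]. ⇒ new: tax_filed, income_below_cap.
Closure: {address_verified, adult_resident, age_verified, eligible_subsidy, eligible_tier1, enrolled_program, exempt_fee, has_dependent, has_valid_id, identity_verified, income_below_cap, means_tested, notify_finance, over_18, priority_flag, renewal_due, tax_filed} — 17 facts.

17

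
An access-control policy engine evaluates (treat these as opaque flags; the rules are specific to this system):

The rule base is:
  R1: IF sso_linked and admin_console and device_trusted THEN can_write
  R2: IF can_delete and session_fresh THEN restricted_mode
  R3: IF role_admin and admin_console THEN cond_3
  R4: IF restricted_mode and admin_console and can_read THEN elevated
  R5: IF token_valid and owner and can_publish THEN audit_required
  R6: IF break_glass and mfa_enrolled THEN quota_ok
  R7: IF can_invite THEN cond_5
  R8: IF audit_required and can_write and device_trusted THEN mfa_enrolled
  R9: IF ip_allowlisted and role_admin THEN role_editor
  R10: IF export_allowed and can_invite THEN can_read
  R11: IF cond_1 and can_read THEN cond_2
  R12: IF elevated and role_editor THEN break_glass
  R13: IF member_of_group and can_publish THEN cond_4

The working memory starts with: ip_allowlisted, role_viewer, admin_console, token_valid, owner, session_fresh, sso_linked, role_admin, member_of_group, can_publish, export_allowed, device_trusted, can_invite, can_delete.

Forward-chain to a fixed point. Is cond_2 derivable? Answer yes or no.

Round 1: R1 [IF sso_linked and admin_console and device_trusted THEN can_write]; R2 [IF can_delete and session_fresh THEN restricted_mode]; R3 [IF role_admin and admin_console THEN cond_3]; R5 [IF token_valid and owner and can_publish THEN audit_required]; R7 [IF can_invite THEN cond_5]; R9 [IF ip_allowlisted and role_admin THEN role_editor]; R10 [IF export_allowed and can_invite THEN can_read]; R13 [IF member_of_group and can_publish THEN cond_4]. Adds can_write, restricted_mode, cond_3, audit_required, cond_5, role_editor, can_read, cond_4.
Round 2: R4 [IF restricted_mode and admin_console and can_read THEN elevated]; R8 [IF audit_required and can_write and device_trusted THEN mfa_enrolled]. Adds elevated, mfa_enrolled.
Round 3: R12 [IF elevated and role_editor THEN break_glass]. Adds break_glass.
Round 4: R6 [IF break_glass and mfa_enrolled THEN quota_ok]. Adds quota_ok.
Fixed point reached. cond_2 is concluded only by R11; R11 needs cond_1 (never derived).

no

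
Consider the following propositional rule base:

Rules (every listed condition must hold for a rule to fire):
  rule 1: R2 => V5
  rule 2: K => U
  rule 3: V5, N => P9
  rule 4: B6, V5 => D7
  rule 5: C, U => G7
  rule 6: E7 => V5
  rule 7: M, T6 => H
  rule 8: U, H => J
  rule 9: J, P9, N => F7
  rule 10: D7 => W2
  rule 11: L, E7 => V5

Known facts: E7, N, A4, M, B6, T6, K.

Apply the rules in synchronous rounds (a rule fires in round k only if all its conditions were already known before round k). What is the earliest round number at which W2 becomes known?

3

Round 1 fires rule 2, rule 6, rule 7, giving U, V5, H.
Round 2 fires rule 3, rule 4, rule 8, giving P9, D7, J.
Round 3 fires rule 9, rule 10, giving F7, W2.
W2 first appears in round 3.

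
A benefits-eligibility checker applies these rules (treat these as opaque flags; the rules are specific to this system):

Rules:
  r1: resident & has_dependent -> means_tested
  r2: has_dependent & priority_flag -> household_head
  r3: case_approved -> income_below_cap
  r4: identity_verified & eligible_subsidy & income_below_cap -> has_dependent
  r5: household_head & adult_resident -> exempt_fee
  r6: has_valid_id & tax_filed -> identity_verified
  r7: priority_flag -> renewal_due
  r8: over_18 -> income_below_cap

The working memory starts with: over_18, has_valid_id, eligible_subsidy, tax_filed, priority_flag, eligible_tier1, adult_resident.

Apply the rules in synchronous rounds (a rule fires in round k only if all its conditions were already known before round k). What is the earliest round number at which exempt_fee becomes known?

4

Round 1: r6 [has_valid_id & tax_filed -> identity_verified]; r7 [priority_flag -> renewal_due]; r8 [over_18 -> income_below_cap]. New: identity_verified, renewal_due, income_below_cap.
Round 2: r4 [identity_verified & eligible_subsidy & income_below_cap -> has_dependent]. New: has_dependent.
Round 3: r2 [has_dependent & priority_flag -> household_head]. New: household_head.
Round 4: r5 [household_head & adult_resident -> exempt_fee]. New: exempt_fee.
exempt_fee first appears in round 4.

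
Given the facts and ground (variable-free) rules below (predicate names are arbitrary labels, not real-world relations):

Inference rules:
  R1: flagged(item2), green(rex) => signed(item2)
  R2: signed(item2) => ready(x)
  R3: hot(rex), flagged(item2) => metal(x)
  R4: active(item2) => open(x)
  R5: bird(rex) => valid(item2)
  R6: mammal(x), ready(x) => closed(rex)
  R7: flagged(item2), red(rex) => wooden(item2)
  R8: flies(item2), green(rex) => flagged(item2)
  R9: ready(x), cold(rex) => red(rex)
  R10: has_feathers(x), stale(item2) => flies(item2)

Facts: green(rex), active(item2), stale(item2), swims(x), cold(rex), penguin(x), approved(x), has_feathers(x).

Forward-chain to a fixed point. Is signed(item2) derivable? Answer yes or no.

Round 1 — R4, R10, derive open(x), flies(item2).
Round 2 — R8, derive flagged(item2).
Round 3 — R1, derive signed(item2).
Round 4 — R2, derive ready(x).
Round 5 — R9, derive red(rex).
Round 6 — R7, derive wooden(item2).
signed(item2) appears in round 3, so it is derivable.

yes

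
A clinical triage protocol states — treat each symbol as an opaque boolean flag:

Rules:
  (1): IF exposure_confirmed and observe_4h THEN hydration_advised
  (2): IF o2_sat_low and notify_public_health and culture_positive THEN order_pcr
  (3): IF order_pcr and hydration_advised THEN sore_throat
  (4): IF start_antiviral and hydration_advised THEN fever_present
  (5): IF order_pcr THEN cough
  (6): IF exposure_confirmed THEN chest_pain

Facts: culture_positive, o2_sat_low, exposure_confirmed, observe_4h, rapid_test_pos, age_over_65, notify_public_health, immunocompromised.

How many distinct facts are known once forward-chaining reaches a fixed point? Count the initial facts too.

13

Round 1: (1) [IF exposure_confirmed and observe_4h THEN hydration_advised]; (2) [IF o2_sat_low and notify_public_health and culture_positive THEN order_pcr]; (6) [IF exposure_confirmed THEN chest_pain]. New: hydration_advised, order_pcr, chest_pain.
Round 2: (3) [IF order_pcr and hydration_advised THEN sore_throat]; (5) [IF order_pcr THEN cough]. New: sore_throat, cough.
Closure: {age_over_65, chest_pain, cough, culture_positive, exposure_confirmed, hydration_advised, immunocompromised, notify_public_health, o2_sat_low, observe_4h, order_pcr, rapid_test_pos, sore_throat} — 13 facts.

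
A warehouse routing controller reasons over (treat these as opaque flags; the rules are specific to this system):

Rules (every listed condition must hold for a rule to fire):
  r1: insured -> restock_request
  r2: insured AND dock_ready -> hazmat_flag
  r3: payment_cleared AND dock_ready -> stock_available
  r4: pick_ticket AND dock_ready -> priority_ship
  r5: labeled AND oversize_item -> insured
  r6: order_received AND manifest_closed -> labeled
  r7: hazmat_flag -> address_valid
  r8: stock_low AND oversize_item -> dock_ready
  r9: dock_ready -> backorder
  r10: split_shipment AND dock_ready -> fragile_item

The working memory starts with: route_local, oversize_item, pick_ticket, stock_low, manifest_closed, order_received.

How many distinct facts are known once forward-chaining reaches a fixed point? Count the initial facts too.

14

Round 1 — r6, r8, derive labeled, dock_ready.
Round 2 — r4, r5, r9, derive priority_ship, insured, backorder.
Round 3 — r1, r2, derive restock_request, hazmat_flag.
Round 4 — r7, derive address_valid.
Closure: {address_valid, backorder, dock_ready, hazmat_flag, insured, labeled, manifest_closed, order_received, oversize_item, pick_ticket, priority_ship, restock_request, route_local, stock_low} — 14 facts.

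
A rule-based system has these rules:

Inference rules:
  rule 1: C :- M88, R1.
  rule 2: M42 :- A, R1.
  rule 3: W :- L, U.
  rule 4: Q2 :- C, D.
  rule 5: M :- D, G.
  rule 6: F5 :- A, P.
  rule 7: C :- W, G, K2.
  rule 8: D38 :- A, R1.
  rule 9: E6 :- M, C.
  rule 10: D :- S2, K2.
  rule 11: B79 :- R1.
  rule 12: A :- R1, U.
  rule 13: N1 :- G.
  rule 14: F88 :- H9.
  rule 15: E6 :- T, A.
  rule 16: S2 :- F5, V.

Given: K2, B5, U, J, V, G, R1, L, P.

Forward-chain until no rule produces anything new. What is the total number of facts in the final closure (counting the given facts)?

22

Round 1 fires rule 3, rule 11, rule 12, rule 13, giving W, B79, A, N1.
Round 2 fires rule 2, rule 6, rule 7, rule 8, giving M42, F5, C, D38.
Round 3 fires rule 16, giving S2.
Round 4 fires rule 10, giving D.
Round 5 fires rule 4, rule 5, giving Q2, M.
Round 6 fires rule 9, giving E6.
Closure: {A, B5, B79, C, D, D38, E6, F5, G, J, K2, L, M, M42, N1, P, Q2, R1, S2, U, V, W} — 22 facts.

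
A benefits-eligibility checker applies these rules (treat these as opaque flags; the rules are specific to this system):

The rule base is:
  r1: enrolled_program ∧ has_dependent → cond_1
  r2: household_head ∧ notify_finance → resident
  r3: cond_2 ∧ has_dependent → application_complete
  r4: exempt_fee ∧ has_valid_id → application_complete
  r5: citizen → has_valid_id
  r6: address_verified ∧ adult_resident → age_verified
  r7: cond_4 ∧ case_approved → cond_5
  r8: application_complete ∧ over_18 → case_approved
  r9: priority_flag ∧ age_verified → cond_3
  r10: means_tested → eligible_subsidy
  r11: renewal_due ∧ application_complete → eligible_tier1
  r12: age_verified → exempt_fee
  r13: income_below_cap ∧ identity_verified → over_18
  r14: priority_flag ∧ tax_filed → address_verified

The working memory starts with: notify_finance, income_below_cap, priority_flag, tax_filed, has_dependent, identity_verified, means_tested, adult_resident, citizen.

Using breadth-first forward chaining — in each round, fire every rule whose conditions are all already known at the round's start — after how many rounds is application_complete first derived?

Round 1: r5 [citizen → has_valid_id]; r10 [means_tested → eligible_subsidy]; r13 [income_below_cap ∧ identity_verified → over_18]; r14 [priority_flag ∧ tax_filed → address_verified]. Adds has_valid_id, eligible_subsidy, over_18, address_verified.
Round 2: r6 [address_verified ∧ adult_resident → age_verified]. Adds age_verified.
Round 3: r9 [priority_flag ∧ age_verified → cond_3]; r12 [age_verified → exempt_fee]. Adds cond_3, exempt_fee.
Round 4: r4 [exempt_fee ∧ has_valid_id → application_complete]. Adds application_complete.
application_complete first appears in round 4.

4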